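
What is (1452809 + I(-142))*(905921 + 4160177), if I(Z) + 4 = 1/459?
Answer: 3378264104810608/459 ≈ 7.3601e+12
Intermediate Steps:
I(Z) = -1835/459 (I(Z) = -4 + 1/459 = -1835/459)
(1452809 + I(-142))*(905921 + 4160177) = (1452809 - 1835/459)*(905921 + 4160177) = (666837496/459)*5066098 = 3378264104810608/459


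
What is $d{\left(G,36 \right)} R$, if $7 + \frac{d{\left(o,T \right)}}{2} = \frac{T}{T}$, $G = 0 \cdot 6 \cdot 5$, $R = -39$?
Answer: $468$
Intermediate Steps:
$G = 0$ ($G = 0 \cdot 5 = 0$)
$d{\left(o,T \right)} = -12$ ($d{\left(o,T \right)} = -14 + 2 \frac{T}{T} = -14 + 2 \cdot 1 = -14 + 2 = -12$)
$d{\left(G,36 \right)} R = \left(-12\right) \left(-39\right) = 468$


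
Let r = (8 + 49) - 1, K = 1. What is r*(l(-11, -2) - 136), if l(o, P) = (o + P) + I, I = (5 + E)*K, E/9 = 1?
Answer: -7560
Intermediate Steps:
E = 9 (E = 9*1 = 9)
r = 56 (r = 57 - 1 = 56)
I = 14 (I = (5 + 9)*1 = 14*1 = 14)
l(o, P) = 14 + P + o (l(o, P) = (o + P) + 14 = (P + o) + 14 = 14 + P + o)
r*(l(-11, -2) - 136) = 56*((14 - 2 - 11) - 136) = 56*(1 - 136) = 56*(-135) = -7560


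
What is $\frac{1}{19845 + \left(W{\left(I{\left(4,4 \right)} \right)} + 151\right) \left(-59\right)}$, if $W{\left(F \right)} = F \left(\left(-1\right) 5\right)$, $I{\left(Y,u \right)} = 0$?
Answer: $\frac{1}{10936} \approx 9.1441 \cdot 10^{-5}$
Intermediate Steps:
$W{\left(F \right)} = - 5 F$ ($W{\left(F \right)} = F \left(-5\right) = - 5 F$)
$\frac{1}{19845 + \left(W{\left(I{\left(4,4 \right)} \right)} + 151\right) \left(-59\right)} = \frac{1}{19845 + \left(\left(-5\right) 0 + 151\right) \left(-59\right)} = \frac{1}{19845 + \left(0 + 151\right) \left(-59\right)} = \frac{1}{19845 + 151 \left(-59\right)} = \frac{1}{19845 - 8909} = \frac{1}{10936}$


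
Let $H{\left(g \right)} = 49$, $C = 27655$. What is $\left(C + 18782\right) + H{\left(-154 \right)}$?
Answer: $46486$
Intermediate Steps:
$\left(C + 18782\right) + H{\left(-154 \right)} = \left(27655 + 18782\right) + 49 = 46437 + 49 = 46486$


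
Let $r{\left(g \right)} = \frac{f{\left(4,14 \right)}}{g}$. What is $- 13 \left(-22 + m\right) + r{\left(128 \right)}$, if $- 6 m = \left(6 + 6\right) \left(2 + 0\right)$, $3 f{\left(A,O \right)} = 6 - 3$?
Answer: $\frac{43265}{128} \approx 338.01$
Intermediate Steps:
$f{\left(A,O \right)} = 1$ ($f{\left(A,O \right)} = \frac{6 - 3}{3} = \frac{1}{3} \cdot 3 = 1$)
$m = -4$ ($m = - \frac{\left(6 + 6\right) \left(2 + 0\right)}{6} = - \frac{12 \cdot 2}{6} = \left(- \frac{1}{6}\right) 24 = -4$)
$r{\left(g \right)} = \frac{1}{g}$ ($r{\left(g \right)} = 1 \frac{1}{g} = \frac{1}{g}$)
$- 13 \left(-22 + m\right) + r{\left(128 \right)} = - 13 \left(-22 - 4\right) + \frac{1}{128} = \left(-13\right) \left(-26\right) + \frac{1}{128} = 338 + \frac{1}{128} = \frac{43265}{128}$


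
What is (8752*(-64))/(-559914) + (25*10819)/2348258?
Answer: 733383898087/657411264906 ≈ 1.1156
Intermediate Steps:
(8752*(-64))/(-559914) + (25*10819)/2348258 = -560128*(-1/559914) + 270475*(1/2348258) = 280064/279957 + 270475/2348258 = 733383898087/657411264906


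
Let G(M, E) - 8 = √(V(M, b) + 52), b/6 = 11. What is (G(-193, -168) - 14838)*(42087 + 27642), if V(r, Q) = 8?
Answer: -1034081070 + 139458*√15 ≈ -1.0335e+9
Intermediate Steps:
b = 66 (b = 6*11 = 66)
G(M, E) = 8 + 2*√15 (G(M, E) = 8 + √(8 + 52) = 8 + √60 = 8 + 2*√15)
(G(-193, -168) - 14838)*(42087 + 27642) = ((8 + 2*√15) - 14838)*(42087 + 27642) = (-14830 + 2*√15)*69729 = -1034081070 + 139458*√15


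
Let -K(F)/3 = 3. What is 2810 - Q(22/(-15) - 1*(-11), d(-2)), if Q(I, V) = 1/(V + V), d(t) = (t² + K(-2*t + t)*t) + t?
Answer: 112399/40 ≈ 2810.0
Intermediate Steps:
K(F) = -9 (K(F) = -3*3 = -9)
d(t) = t² - 8*t (d(t) = (t² - 9*t) + t = t² - 8*t)
Q(I, V) = 1/(2*V)
2810 - Q(22/(-15) - 1*(-11), d(-2)) = 2810 - 1/(2*((-2*(-8 - 2)))) = 2810 - 1/(2*((-2*(-10)))) = 2810 - 1/(2*20) = 2810 - 1*1/40 = 2810 - 1/40 = 112399/40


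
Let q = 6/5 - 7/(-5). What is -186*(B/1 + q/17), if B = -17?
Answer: 266352/85 ≈ 3133.6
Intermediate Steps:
q = 13/5 (q = 6*(⅕) - 7*(-⅕) = 6/5 + 7/5 = 13/5 ≈ 2.6000)
-186*(B/1 + q/17) = -186*(-17/1 + (13/5)/17) = -186*(-17*1 + (13/5)*(1/17)) = -186*(-17 + 13/85) = -186*(-1432/85) = 266352/85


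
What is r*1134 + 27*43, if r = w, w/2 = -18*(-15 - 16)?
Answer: 1266705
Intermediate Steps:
w = 1116 (w = 2*(-18*(-15 - 16)) = 2*(-18*(-31)) = 2*558 = 1116)
r = 1116
r*1134 + 27*43 = 1116*1134 + 27*43 = 1265544 + 1161 = 1266705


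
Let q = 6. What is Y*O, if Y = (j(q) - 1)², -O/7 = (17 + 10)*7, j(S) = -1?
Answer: -5292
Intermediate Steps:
O = -1323 (O = -7*(17 + 10)*7 = -189*7 = -7*189 = -1323)
Y = 4 (Y = (-1 - 1)² = (-2)² = 4)
Y*O = 4*(-1323) = -5292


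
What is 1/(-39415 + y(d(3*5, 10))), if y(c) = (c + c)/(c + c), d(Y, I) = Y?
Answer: -1/39414 ≈ -2.5372e-5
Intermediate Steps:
y(c) = 1 (y(c) = (2*c)/((2*c)) = (2*c)*(1/(2*c)) = 1)
1/(-39415 + y(d(3*5, 10))) = 1/(-39415 + 1) = 1/(-39414) = -1/39414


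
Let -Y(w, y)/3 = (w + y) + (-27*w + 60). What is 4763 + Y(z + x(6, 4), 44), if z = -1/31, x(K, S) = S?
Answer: 147575/31 ≈ 4760.5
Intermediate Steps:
z = -1/31 (z = -1*1/31 = -1/31 ≈ -0.032258)
Y(w, y) = -180 - 3*y + 78*w (Y(w, y) = -3*((w + y) + (-27*w + 60)) = -3*((w + y) + (60 - 27*w)) = -3*(60 + y - 26*w) = -180 - 3*y + 78*w)
4763 + Y(z + x(6, 4), 44) = 4763 + (-180 - 3*44 + 78*(-1/31 + 4)) = 4763 + (-180 - 132 + 78*(123/31)) = 4763 + (-180 - 132 + 9594/31) = 4763 - 78/31 = 147575/31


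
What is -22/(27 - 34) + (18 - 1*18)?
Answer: 22/7 ≈ 3.1429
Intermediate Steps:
-22/(27 - 34) + (18 - 1*18) = -22/(-7) + (18 - 18) = -22*(-⅐) + 0 = 22/7 + 0 = 22/7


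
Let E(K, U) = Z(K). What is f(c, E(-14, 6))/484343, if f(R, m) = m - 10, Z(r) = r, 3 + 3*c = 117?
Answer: -24/484343 ≈ -4.9552e-5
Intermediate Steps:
c = 38 (c = -1 + (⅓)*117 = -1 + 39 = 38)
E(K, U) = K
f(R, m) = -10 + m
f(c, E(-14, 6))/484343 = (-10 - 14)/484343 = -24*1/484343 = -24/484343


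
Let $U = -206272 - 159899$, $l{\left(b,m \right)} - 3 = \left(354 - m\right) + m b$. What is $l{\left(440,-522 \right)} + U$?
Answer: $-594972$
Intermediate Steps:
$l{\left(b,m \right)} = 357 - m + b m$ ($l{\left(b,m \right)} = 3 - \left(-354 + m - m b\right) = 3 - \left(-354 + m - b m\right) = 3 + \left(354 - m + b m\right) = 357 - m + b m$)
$U = -366171$
$l{\left(440,-522 \right)} + U = \left(357 - -522 + 440 \left(-522\right)\right) - 366171 = \left(357 + 522 - 229680\right) - 366171 = -228801 - 366171 = -594972$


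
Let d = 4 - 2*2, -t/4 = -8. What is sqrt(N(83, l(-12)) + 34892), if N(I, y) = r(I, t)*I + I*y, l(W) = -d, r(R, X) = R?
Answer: sqrt(41781) ≈ 204.40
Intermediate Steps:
t = 32 (t = -4*(-8) = 32)
d = 0 (d = 4 - 4 = 0)
l(W) = 0 (l(W) = -1*0 = 0)
N(I, y) = I**2 + I*y (N(I, y) = I*I + I*y = I**2 + I*y)
sqrt(N(83, l(-12)) + 34892) = sqrt(83*(83 + 0) + 34892) = sqrt(83*83 + 34892) = sqrt(6889 + 34892) = sqrt(41781)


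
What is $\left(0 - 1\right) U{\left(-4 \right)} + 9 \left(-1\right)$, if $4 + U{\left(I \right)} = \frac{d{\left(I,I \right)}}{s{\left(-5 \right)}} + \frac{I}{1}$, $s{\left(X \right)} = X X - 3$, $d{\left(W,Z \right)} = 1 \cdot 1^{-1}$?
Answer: $- \frac{23}{22} \approx -1.0455$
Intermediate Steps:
$d{\left(W,Z \right)} = 1$ ($d{\left(W,Z \right)} = 1 \cdot 1 = 1$)
$s{\left(X \right)} = -3 + X^{2}$ ($s{\left(X \right)} = X^{2} - 3 = -3 + X^{2}$)
$U{\left(I \right)} = - \frac{87}{22} + I$ ($U{\left(I \right)} = -4 + \left(1 \frac{1}{-3 + \left(-5\right)^{2}} + \frac{I}{1}\right) = -4 + \left(1 \frac{1}{-3 + 25} + I 1\right) = -4 + \left(1 \cdot \frac{1}{22} + I\right) = -4 + \left(\frac{1}{22} + I\right) = - \frac{87}{22} + I$)
$\left(0 - 1\right) U{\left(-4 \right)} + 9 \left(-1\right) = \left(0 - 1\right) \left(- \frac{87}{22} - 4\right) + 9 \left(-1\right) = \left(-1\right) \left(- \frac{175}{22}\right) - 9 = \frac{175}{22} - 9 = - \frac{23}{22}$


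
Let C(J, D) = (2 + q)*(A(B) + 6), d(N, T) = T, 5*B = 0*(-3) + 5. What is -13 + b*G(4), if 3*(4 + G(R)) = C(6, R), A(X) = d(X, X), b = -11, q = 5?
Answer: -446/3 ≈ -148.67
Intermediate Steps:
B = 1 (B = (0*(-3) + 5)/5 = (0 + 5)/5 = (1/5)*5 = 1)
A(X) = X
C(J, D) = 49 (C(J, D) = (2 + 5)*(1 + 6) = 7*7 = 49)
G(R) = 37/3 (G(R) = -4 + (1/3)*49 = -4 + 49/3 = 37/3)
-13 + b*G(4) = -13 - 11*37/3 = -13 - 407/3 = -446/3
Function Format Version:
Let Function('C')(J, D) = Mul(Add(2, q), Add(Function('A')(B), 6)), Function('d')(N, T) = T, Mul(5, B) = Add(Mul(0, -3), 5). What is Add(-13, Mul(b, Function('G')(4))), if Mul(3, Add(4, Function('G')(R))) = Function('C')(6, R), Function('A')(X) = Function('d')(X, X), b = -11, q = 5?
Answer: Rational(-446, 3) ≈ -148.67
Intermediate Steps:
B = 1 (B = Mul(Rational(1, 5), Add(Mul(0, -3), 5)) = Mul(Rational(1, 5), Add(0, 5)) = Mul(Rational(1, 5), 5) = 1)
Function('A')(X) = X
Function('C')(J, D) = 49 (Function('C')(J, D) = Mul(Add(2, 5), Add(1, 6)) = Mul(7, 7) = 49)
Function('G')(R) = Rational(37, 3) (Function('G')(R) = Add(-4, Mul(Rational(1, 3), 49)) = Add(-4, Rational(49, 3)) = Rational(37, 3))
Add(-13, Mul(b, Function('G')(4))) = Add(-13, Mul(-11, Rational(37, 3))) = Add(-13, Rational(-407, 3)) = Rational(-446, 3)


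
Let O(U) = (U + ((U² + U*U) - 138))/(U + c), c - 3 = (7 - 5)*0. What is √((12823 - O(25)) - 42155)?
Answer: I*√5757031/14 ≈ 171.38*I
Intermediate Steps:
c = 3 (c = 3 + (7 - 5)*0 = 3 + 2*0 = 3 + 0 = 3)
O(U) = (-138 + U + 2*U²)/(3 + U) (O(U) = (U + ((U² + U*U) - 138))/(U + 3) = (U + ((U² + U²) - 138))/(3 + U) = (U + (2*U² - 138))/(3 + U) = (U + (-138 + 2*U²))/(3 + U) = (-138 + U + 2*U²)/(3 + U))
√((12823 - O(25)) - 42155) = √((12823 - (-138 + 25 + 2*25²)/(3 + 25)) - 42155) = √((12823 - (-138 + 25 + 2*625)/28) - 42155) = √((12823 - (-138 + 25 + 1250)/28) - 42155) = √((12823 - 1137/28) - 42155) = √(357907/28 - 42155) = √(-822433/28) = I*√5757031/14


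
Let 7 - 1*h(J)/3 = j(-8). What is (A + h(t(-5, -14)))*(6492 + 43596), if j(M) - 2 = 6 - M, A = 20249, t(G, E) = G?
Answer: 1012879536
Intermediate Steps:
j(M) = 8 - M (j(M) = 2 + (6 - M) = 8 - M)
h(J) = -27 (h(J) = 21 - 3*(8 - 1*(-8)) = 21 - 3*(8 + 8) = 21 - 3*16 = 21 - 48 = -27)
(A + h(t(-5, -14)))*(6492 + 43596) = (20249 - 27)*(6492 + 43596) = 20222*50088 = 1012879536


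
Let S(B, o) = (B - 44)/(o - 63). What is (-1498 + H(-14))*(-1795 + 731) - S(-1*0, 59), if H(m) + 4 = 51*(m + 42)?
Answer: 78725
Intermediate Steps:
H(m) = 2138 + 51*m (H(m) = -4 + 51*(m + 42) = -4 + 51*(42 + m) = -4 + (2142 + 51*m) = 2138 + 51*m)
S(B, o) = (-44 + B)/(-63 + o)
(-1498 + H(-14))*(-1795 + 731) - S(-1*0, 59) = (-1498 + (2138 + 51*(-14)))*(-1795 + 731) - (-44 - 1*0)/(-63 + 59) = (-1498 + (2138 - 714))*(-1064) - (-44 + 0)/(-4) = (-1498 + 1424)*(-1064) - (-1)*(-44)/4 = -74*(-1064) - 1*11 = 78736 - 11 = 78725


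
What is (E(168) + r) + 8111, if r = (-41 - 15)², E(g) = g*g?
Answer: 39471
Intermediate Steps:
E(g) = g²
r = 3136 (r = (-56)² = 3136)
(E(168) + r) + 8111 = (168² + 3136) + 8111 = (28224 + 3136) + 8111 = 31360 + 8111 = 39471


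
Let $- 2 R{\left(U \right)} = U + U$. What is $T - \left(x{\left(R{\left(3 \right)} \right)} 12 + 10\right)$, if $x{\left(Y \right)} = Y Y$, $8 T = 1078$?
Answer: $\frac{67}{4} \approx 16.75$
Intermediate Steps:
$T = \frac{539}{4}$ ($T = \frac{1}{8} \cdot 1078 = \frac{539}{4} \approx 134.75$)
$R{\left(U \right)} = - U$ ($R{\left(U \right)} = - \frac{U + U}{2} = - \frac{2 U}{2} = - U$)
$x{\left(Y \right)} = Y^{2}$
$T - \left(x{\left(R{\left(3 \right)} \right)} 12 + 10\right) = \frac{539}{4} - \left(\left(\left(-1\right) 3\right)^{2} \cdot 12 + 10\right) = \frac{539}{4} - \left(\left(-3\right)^{2} \cdot 12 + 10\right) = \frac{539}{4} - \left(9 \cdot 12 + 10\right) = \frac{539}{4} - \left(108 + 10\right) = \frac{539}{4} - 118 = \frac{67}{4}$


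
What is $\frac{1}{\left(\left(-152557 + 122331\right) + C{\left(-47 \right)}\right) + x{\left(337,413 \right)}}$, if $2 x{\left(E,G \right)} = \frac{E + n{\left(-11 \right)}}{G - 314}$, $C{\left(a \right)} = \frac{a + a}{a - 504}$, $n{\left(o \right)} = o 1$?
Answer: $- \frac{54549}{1648698955} \approx -3.3086 \cdot 10^{-5}$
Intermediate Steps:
$n{\left(o \right)} = o$
$C{\left(a \right)} = \frac{2 a}{-504 + a}$
$x{\left(E,G \right)} = \frac{-11 + E}{2 \left(-314 + G\right)}$ ($x{\left(E,G \right)} = \frac{\left(E - 11\right) \frac{1}{G - 314}}{2} = \frac{\left(-11 + E\right) \frac{1}{-314 + G}}{2} = \frac{\frac{1}{-314 + G} \left(-11 + E\right)}{2} = \frac{-11 + E}{2 \left(-314 + G\right)}$)
$\frac{1}{\left(\left(-152557 + 122331\right) + C{\left(-47 \right)}\right) + x{\left(337,413 \right)}} = \frac{1}{\left(\left(-152557 + 122331\right) + 2 \left(-47\right) \frac{1}{-504 - 47}\right) + \frac{-11 + 337}{2 \left(-314 + 413\right)}} = \frac{1}{\left(-30226 + 2 \left(-47\right) \frac{1}{-551}\right) + \frac{1}{2} \cdot \frac{1}{99} \cdot 326} = \frac{1}{\left(-30226 + 2 \left(-47\right) \left(- \frac{1}{551}\right)\right) + \frac{1}{2} \cdot \frac{1}{99} \cdot 326} = \frac{1}{\left(-30226 + \frac{94}{551}\right) + \frac{163}{99}} = \frac{1}{- \frac{16654432}{551} + \frac{163}{99}} = \frac{1}{- \frac{1648698955}{54549}} = - \frac{54549}{1648698955}$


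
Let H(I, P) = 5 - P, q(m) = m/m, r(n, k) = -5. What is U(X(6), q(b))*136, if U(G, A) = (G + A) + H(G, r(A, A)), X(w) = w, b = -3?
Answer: 2312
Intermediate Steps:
q(m) = 1
U(G, A) = 10 + A + G (U(G, A) = (G + A) + (5 - 1*(-5)) = (A + G) + (5 + 5) = (A + G) + 10 = 10 + A + G)
U(X(6), q(b))*136 = (10 + 1 + 6)*136 = 17*136 = 2312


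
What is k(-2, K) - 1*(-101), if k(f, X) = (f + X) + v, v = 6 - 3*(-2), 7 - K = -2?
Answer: 120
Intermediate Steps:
K = 9 (K = 7 - 1*(-2) = 7 + 2 = 9)
v = 12 (v = 6 + 6 = 12)
k(f, X) = 12 + X + f (k(f, X) = (f + X) + 12 = (X + f) + 12 = 12 + X + f)
k(-2, K) - 1*(-101) = (12 + 9 - 2) - 1*(-101) = 19 + 101 = 120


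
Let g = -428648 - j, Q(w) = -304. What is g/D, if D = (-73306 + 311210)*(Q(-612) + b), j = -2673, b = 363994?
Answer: -85195/17304661152 ≈ -4.9232e-6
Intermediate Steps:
D = 86523305760 (D = (-73306 + 311210)*(-304 + 363994) = 237904*363690 = 86523305760)
g = -425975 (g = -428648 - 1*(-2673) = -428648 + 2673 = -425975)
g/D = -425975/86523305760 = -425975*1/86523305760 = -85195/17304661152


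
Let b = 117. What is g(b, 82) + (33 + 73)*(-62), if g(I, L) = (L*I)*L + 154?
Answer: 780290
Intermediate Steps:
g(I, L) = 154 + I*L**2 (g(I, L) = (I*L)*L + 154 = I*L**2 + 154 = 154 + I*L**2)
g(b, 82) + (33 + 73)*(-62) = (154 + 117*82**2) + (33 + 73)*(-62) = (154 + 117*6724) + 106*(-62) = (154 + 786708) - 6572 = 786862 - 6572 = 780290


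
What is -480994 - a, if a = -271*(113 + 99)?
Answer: -423542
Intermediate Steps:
a = -57452 (a = -271*212 = -57452)
-480994 - a = -480994 - 1*(-57452) = -480994 + 57452 = -423542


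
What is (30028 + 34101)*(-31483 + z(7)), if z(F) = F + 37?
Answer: -2016151631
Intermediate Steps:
z(F) = 37 + F
(30028 + 34101)*(-31483 + z(7)) = (30028 + 34101)*(-31483 + (37 + 7)) = 64129*(-31483 + 44) = 64129*(-31439) = -2016151631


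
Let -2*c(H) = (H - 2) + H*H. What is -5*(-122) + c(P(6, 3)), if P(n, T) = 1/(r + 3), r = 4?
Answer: 29935/49 ≈ 610.92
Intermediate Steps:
P(n, T) = 1/7 (P(n, T) = 1/(4 + 3) = 1/7)
c(H) = 1 - H/2 - H**2/2 (c(H) = -((H - 2) + H*H)/2 = -((-2 + H) + H**2)/2 = -(-2 + H + H**2)/2 = 1 - H/2 - H**2/2)
-5*(-122) + c(P(6, 3)) = -5*(-122) + (1 - 1/2*1/7 - (1/7)**2/2) = 610 + (1 - 1/14 - 1/2*1/49) = 610 + (1 - 1/14 - 1/98) = 610 + 45/49 = 29935/49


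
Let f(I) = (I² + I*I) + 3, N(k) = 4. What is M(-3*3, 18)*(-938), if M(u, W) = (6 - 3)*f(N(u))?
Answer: -98490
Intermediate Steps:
f(I) = 3 + 2*I² (f(I) = (I² + I²) + 3 = 2*I² + 3 = 3 + 2*I²)
M(u, W) = 105 (M(u, W) = (6 - 3)*(3 + 2*4²) = 3*(3 + 2*16) = 3*(3 + 32) = 3*35 = 105)
M(-3*3, 18)*(-938) = 105*(-938) = -98490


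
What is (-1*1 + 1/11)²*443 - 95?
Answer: 32805/121 ≈ 271.12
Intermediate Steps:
(-1*1 + 1/11)²*443 - 95 = (-1 + 1/11)²*443 - 95 = (-10/11)²*443 - 95 = (100/121)*443 - 95 = 44300/121 - 95 = 32805/121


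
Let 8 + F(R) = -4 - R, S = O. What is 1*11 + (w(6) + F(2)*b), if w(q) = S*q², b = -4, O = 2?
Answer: 139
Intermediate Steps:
S = 2
F(R) = -12 - R (F(R) = -8 + (-4 - R) = -12 - R)
w(q) = 2*q²
1*11 + (w(6) + F(2)*b) = 1*11 + (2*6² + (-12 - 1*2)*(-4)) = 11 + (2*36 + (-12 - 2)*(-4)) = 11 + (72 - 14*(-4)) = 11 + (72 + 56) = 11 + 128 = 139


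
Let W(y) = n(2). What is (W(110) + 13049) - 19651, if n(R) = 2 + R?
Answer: -6598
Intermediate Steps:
W(y) = 4 (W(y) = 2 + 2 = 4)
(W(110) + 13049) - 19651 = (4 + 13049) - 19651 = 13053 - 19651 = -6598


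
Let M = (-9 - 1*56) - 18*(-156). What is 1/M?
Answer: 1/2743 ≈ 0.00036456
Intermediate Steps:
M = 2743 (M = (-9 - 56) + 2808 = -65 + 2808 = 2743)
1/M = 1/2743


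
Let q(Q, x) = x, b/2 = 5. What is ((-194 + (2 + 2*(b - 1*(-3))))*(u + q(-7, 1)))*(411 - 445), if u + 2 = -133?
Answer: -756296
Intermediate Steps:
b = 10 (b = 2*5 = 10)
u = -135 (u = -2 - 133 = -135)
((-194 + (2 + 2*(b - 1*(-3))))*(u + q(-7, 1)))*(411 - 445) = ((-194 + (2 + 2*(10 - 1*(-3))))*(-135 + 1))*(411 - 445) = ((-194 + (2 + 2*(10 + 3)))*(-134))*(-34) = ((-194 + (2 + 2*13))*(-134))*(-34) = ((-194 + (2 + 26))*(-134))*(-34) = ((-194 + 28)*(-134))*(-34) = -166*(-134)*(-34) = 22244*(-34) = -756296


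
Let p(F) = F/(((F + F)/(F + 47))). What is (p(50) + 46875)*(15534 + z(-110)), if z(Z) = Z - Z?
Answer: 728909649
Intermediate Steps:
p(F) = 47/2 + F/2 (p(F) = F/(((2*F)/(47 + F))) = F/((2*F/(47 + F))) = F*((47 + F)/(2*F)) = 47/2 + F/2)
z(Z) = 0
(p(50) + 46875)*(15534 + z(-110)) = ((47/2 + (1/2)*50) + 46875)*(15534 + 0) = ((47/2 + 25) + 46875)*15534 = (97/2 + 46875)*15534 = (93847/2)*15534 = 728909649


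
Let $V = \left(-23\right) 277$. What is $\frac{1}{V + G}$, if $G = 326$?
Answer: $- \frac{1}{6045} \approx -0.00016543$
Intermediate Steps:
$V = -6371$
$\frac{1}{V + G} = \frac{1}{-6371 + 326} = \frac{1}{-6045} = - \frac{1}{6045}$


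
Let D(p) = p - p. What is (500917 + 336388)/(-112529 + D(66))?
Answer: -837305/112529 ≈ -7.4408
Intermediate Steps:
D(p) = 0
(500917 + 336388)/(-112529 + D(66)) = (500917 + 336388)/(-112529 + 0) = 837305/(-112529) = 837305*(-1/112529) = -837305/112529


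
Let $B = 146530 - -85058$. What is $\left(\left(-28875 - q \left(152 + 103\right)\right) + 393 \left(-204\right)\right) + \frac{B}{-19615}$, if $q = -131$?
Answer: $- \frac{1483949418}{19615} \approx -75654.0$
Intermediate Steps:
$B = 231588$ ($B = 146530 + 85058 = 231588$)
$\left(\left(-28875 - q \left(152 + 103\right)\right) + 393 \left(-204\right)\right) + \frac{B}{-19615} = \left(\left(-28875 - - 131 \left(152 + 103\right)\right) + 393 \left(-204\right)\right) + \frac{231588}{-19615} = \left(\left(-28875 - \left(-131\right) 255\right) - 80172\right) + 231588 \left(- \frac{1}{19615}\right) = \left(\left(-28875 - -33405\right) - 80172\right) - \frac{231588}{19615} = \left(\left(-28875 + 33405\right) - 80172\right) - \frac{231588}{19615} = \left(4530 - 80172\right) - \frac{231588}{19615} = -75642 - \frac{231588}{19615} = - \frac{1483949418}{19615}$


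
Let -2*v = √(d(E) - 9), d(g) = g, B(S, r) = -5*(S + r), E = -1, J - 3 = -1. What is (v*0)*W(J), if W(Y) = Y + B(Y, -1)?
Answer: 0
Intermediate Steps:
J = 2 (J = 3 - 1 = 2)
B(S, r) = -5*S - 5*r
W(Y) = 5 - 4*Y (W(Y) = Y + (-5*Y - 5*(-1)) = Y + (-5*Y + 5) = Y + (5 - 5*Y) = 5 - 4*Y)
v = -I*√10/2 (v = -√(-1 - 9)/2 = -I*√10/2 ≈ -1.5811*I)
(v*0)*W(J) = (-I*√10/2*0)*(5 - 4*2) = 0*(5 - 8) = 0*(-3) = 0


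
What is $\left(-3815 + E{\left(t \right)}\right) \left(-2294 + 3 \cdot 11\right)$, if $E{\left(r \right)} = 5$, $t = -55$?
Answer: $8614410$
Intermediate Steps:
$\left(-3815 + E{\left(t \right)}\right) \left(-2294 + 3 \cdot 11\right) = \left(-3815 + 5\right) \left(-2294 + 3 \cdot 11\right) = - 3810 \left(-2294 + 33\right) = \left(-3810\right) \left(-2261\right) = 8614410$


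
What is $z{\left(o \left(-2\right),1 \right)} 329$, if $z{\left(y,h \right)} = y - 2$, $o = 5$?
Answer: $-3948$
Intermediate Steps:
$z{\left(y,h \right)} = -2 + y$
$z{\left(o \left(-2\right),1 \right)} 329 = \left(-2 + 5 \left(-2\right)\right) 329 = \left(-2 - 10\right) 329 = \left(-12\right) 329 = -3948$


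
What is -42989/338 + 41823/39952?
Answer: -851680177/6751888 ≈ -126.14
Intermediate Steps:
-42989/338 + 41823/39952 = -851680177/6751888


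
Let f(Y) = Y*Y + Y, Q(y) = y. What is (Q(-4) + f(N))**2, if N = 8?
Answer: 4624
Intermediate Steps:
f(Y) = Y + Y**2 (f(Y) = Y**2 + Y = Y + Y**2)
(Q(-4) + f(N))**2 = (-4 + 8*(1 + 8))**2 = (-4 + 8*9)**2 = (-4 + 72)**2 = 68**2 = 4624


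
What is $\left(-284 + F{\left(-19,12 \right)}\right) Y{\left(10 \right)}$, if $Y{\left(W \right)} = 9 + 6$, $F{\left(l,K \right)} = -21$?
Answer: $-4575$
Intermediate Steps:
$Y{\left(W \right)} = 15$
$\left(-284 + F{\left(-19,12 \right)}\right) Y{\left(10 \right)} = \left(-284 - 21\right) 15 = \left(-305\right) 15 = -4575$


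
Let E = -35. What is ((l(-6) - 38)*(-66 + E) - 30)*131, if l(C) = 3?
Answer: 459155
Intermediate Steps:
((l(-6) - 38)*(-66 + E) - 30)*131 = ((3 - 38)*(-66 - 35) - 30)*131 = (-35*(-101) - 30)*131 = (3535 - 30)*131 = 3505*131 = 459155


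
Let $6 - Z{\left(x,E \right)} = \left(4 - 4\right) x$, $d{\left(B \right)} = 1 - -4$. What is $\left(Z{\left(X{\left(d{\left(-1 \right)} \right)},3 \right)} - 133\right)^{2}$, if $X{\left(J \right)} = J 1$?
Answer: $16129$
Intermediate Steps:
$d{\left(B \right)} = 5$ ($d{\left(B \right)} = 1 + 4 = 5$)
$X{\left(J \right)} = J$
$Z{\left(x,E \right)} = 6$ ($Z{\left(x,E \right)} = 6 - \left(4 - 4\right) x = 6 - 0 x = 6 - 0 = 6 + 0 = 6$)
$\left(Z{\left(X{\left(d{\left(-1 \right)} \right)},3 \right)} - 133\right)^{2} = \left(6 - 133\right)^{2} = \left(-127\right)^{2} = 16129$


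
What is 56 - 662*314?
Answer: -207812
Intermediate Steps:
56 - 662*314 = 56 - 207868 = -207812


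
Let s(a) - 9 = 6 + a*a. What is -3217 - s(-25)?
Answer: -3857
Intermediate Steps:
s(a) = 15 + a² (s(a) = 9 + (6 + a*a) = 9 + (6 + a²) = 15 + a²)
-3217 - s(-25) = -3217 - (15 + (-25)²) = -3217 - (15 + 625) = -3217 - 1*640 = -3217 - 640 = -3857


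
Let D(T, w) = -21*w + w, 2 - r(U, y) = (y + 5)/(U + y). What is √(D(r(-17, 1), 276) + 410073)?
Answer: √404553 ≈ 636.04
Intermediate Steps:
r(U, y) = 2 - (5 + y)/(U + y) (r(U, y) = 2 - (y + 5)/(U + y) = 2 - (5 + y)/(U + y))
D(T, w) = -20*w
√(D(r(-17, 1), 276) + 410073) = √(-20*276 + 410073) = √(-5520 + 410073) = √404553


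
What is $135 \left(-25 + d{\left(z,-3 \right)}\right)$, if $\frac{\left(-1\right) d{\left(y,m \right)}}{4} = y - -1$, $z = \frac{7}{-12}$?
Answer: $-3600$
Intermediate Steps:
$z = - \frac{7}{12}$ ($z = 7 \left(- \frac{1}{12}\right) = - \frac{7}{12} \approx -0.58333$)
$d{\left(y,m \right)} = -4 - 4 y$ ($d{\left(y,m \right)} = - 4 \left(y - -1\right) = - 4 \left(y + 1\right) = - 4 \left(1 + y\right) = -4 - 4 y$)
$135 \left(-25 + d{\left(z,-3 \right)}\right) = 135 \left(-25 - \frac{5}{3}\right) = 135 \left(- \frac{80}{3}\right) = -3600$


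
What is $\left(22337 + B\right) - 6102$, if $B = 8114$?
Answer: $24349$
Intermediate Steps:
$\left(22337 + B\right) - 6102 = \left(22337 + 8114\right) - 6102 = 30451 - 6102 = 24349$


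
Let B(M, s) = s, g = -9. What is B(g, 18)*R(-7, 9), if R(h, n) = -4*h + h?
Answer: 378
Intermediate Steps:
R(h, n) = -3*h
B(g, 18)*R(-7, 9) = 18*(-3*(-7)) = 18*21 = 378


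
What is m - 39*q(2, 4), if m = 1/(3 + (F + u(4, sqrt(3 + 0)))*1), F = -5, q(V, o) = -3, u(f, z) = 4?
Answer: 235/2 ≈ 117.50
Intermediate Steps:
m = 1/2 (m = 1/(3 + (-5 + 4)*1) = 1/(3 - 1*1) = 1/(3 - 1) = 1/2 ≈ 0.50000)
m - 39*q(2, 4) = 1/2 - 39*(-3) = 1/2 + 117 = 235/2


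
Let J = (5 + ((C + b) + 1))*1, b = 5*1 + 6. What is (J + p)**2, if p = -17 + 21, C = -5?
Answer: 256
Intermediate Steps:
b = 11 (b = 5 + 6 = 11)
J = 12 (J = (5 + ((-5 + 11) + 1))*1 = (5 + (6 + 1))*1 = (5 + 7)*1 = 12*1 = 12)
p = 4
(J + p)**2 = (12 + 4)**2 = 16**2 = 256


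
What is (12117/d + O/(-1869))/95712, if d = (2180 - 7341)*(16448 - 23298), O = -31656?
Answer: 373050822091/2108040103041600 ≈ 0.00017697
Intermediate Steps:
d = 35352850 (d = -5161*(-6850) = 35352850)
(12117/d + O/(-1869))/95712 = (12117/35352850 - 31656/(-1869))/95712 = (12117*(1/35352850) - 31656*(-1/1869))*(1/95712) = (12117/35352850 + 10552/623)*(1/95712) = (373050822091/22024825550)*(1/95712) = 373050822091/2108040103041600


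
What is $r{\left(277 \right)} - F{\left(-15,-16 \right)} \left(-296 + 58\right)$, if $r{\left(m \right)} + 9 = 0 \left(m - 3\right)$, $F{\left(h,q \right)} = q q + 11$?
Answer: $63537$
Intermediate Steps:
$F{\left(h,q \right)} = 11 + q^{2}$ ($F{\left(h,q \right)} = q^{2} + 11 = 11 + q^{2}$)
$r{\left(m \right)} = -9$ ($r{\left(m \right)} = -9 + 0 \left(m - 3\right) = -9 + 0 \left(-3 + m\right) = -9 + 0 = -9$)
$r{\left(277 \right)} - F{\left(-15,-16 \right)} \left(-296 + 58\right) = -9 - \left(11 + \left(-16\right)^{2}\right) \left(-296 + 58\right) = -9 - \left(11 + 256\right) \left(-238\right) = -9 - 267 \left(-238\right) = -9 - -63546 = -9 + 63546 = 63537$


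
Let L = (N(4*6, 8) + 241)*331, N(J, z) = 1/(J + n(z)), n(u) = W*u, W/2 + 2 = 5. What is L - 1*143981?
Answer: -4622789/72 ≈ -64205.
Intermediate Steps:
W = 6 (W = -4 + 2*5 = -4 + 10 = 6)
n(u) = 6*u
N(J, z) = 1/(J + 6*z)
L = 5743843/72 (L = (1/(4*6 + 6*8) + 241)*331 = (1/(24 + 48) + 241)*331 = (1/72 + 241)*331 = (17353/72)*331 = 5743843/72 ≈ 79776.)
L - 1*143981 = 5743843/72 - 1*143981 = 5743843/72 - 143981 = -4622789/72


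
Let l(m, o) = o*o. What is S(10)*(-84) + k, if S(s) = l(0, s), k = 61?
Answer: -8339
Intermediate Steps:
l(m, o) = o²
S(s) = s²
S(10)*(-84) + k = 10²*(-84) + 61 = 100*(-84) + 61 = -8400 + 61 = -8339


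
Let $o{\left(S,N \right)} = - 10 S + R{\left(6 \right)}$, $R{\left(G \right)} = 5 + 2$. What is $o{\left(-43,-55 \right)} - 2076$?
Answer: $-1639$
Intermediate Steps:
$R{\left(G \right)} = 7$
$o{\left(S,N \right)} = 7 - 10 S$ ($o{\left(S,N \right)} = - 10 S + 7 = 7 - 10 S$)
$o{\left(-43,-55 \right)} - 2076 = \left(7 - -430\right) - 2076 = \left(7 + 430\right) - 2076 = 437 - 2076 = -1639$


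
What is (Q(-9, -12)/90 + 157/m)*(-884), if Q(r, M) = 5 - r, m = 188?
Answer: -1852201/2115 ≈ -875.75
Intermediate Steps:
(Q(-9, -12)/90 + 157/m)*(-884) = ((5 - 1*(-9))/90 + 157/188)*(-884) = ((5 + 9)*(1/90) + 157*(1/188))*(-884) = (14*(1/90) + 157/188)*(-884) = (7/45 + 157/188)*(-884) = (8381/8460)*(-884) = -1852201/2115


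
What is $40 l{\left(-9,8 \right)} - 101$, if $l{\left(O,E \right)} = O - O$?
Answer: $-101$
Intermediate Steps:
$l{\left(O,E \right)} = 0$
$40 l{\left(-9,8 \right)} - 101 = 40 \cdot 0 - 101 = 0 - 101 = -101$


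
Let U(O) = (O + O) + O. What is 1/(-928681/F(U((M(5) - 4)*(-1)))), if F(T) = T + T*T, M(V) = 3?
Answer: -12/928681 ≈ -1.2922e-5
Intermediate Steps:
U(O) = 3*O (U(O) = 2*O + O = 3*O)
F(T) = T + T²
1/(-928681/F(U((M(5) - 4)*(-1)))) = 1/(-928681*(-1/(3*(1 + 3*((3 - 4)*(-1)))*(3 - 4)))) = 1/(-928681*1/(3*(1 + 3*(-1*(-1))))) = 1/(-928681*1/(3*(1 + 3*1))) = 1/(-928681*1/(3*(1 + 3))) = 1/(-928681/(3*4)) = 1/(-928681/12) = -12/928681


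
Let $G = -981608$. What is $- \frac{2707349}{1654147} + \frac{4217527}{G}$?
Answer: $- \frac{9633965071661}{1623723928376} \approx -5.9333$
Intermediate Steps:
$- \frac{2707349}{1654147} + \frac{4217527}{G} = - \frac{2707349}{1654147} + \frac{4217527}{-981608} = \left(-2707349\right) \frac{1}{1654147} + 4217527 \left(- \frac{1}{981608}\right) = - \frac{2707349}{1654147} - \frac{4217527}{981608} = - \frac{9633965071661}{1623723928376}$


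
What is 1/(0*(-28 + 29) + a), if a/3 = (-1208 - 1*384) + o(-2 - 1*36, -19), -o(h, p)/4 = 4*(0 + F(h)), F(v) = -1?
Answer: -1/4728 ≈ -0.00021151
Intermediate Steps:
o(h, p) = 16 (o(h, p) = -16*(0 - 1) = -16*(-1) = -4*(-4) = 16)
a = -4728 (a = 3*((-1208 - 1*384) + 16) = 3*((-1208 - 384) + 16) = 3*(-1592 + 16) = 3*(-1576) = -4728)
1/(0*(-28 + 29) + a) = 1/(0*(-28 + 29) - 4728) = 1/(0*1 - 4728) = 1/(0 - 4728) = 1/(-4728) = -1/4728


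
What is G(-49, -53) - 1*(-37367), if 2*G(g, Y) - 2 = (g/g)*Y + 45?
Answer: 37364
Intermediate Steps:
G(g, Y) = 47/2 + Y/2 (G(g, Y) = 1 + ((g/g)*Y + 45)/2 = 1 + (1*Y + 45)/2 = 1 + (Y + 45)/2 = 1 + (45 + Y)/2 = 1 + (45/2 + Y/2) = 47/2 + Y/2)
G(-49, -53) - 1*(-37367) = (47/2 + (1/2)*(-53)) - 1*(-37367) = (47/2 - 53/2) + 37367 = -3 + 37367 = 37364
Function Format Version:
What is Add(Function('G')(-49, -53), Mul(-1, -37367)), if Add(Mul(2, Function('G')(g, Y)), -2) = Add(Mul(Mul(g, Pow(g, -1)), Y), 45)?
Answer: 37364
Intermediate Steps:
Function('G')(g, Y) = Add(Rational(47, 2), Mul(Rational(1, 2), Y)) (Function('G')(g, Y) = Add(1, Mul(Rational(1, 2), Add(Mul(Mul(g, Pow(g, -1)), Y), 45))) = Add(1, Mul(Rational(1, 2), Add(Mul(1, Y), 45))) = Add(1, Mul(Rational(1, 2), Add(Y, 45))) = Add(1, Mul(Rational(1, 2), Add(45, Y))) = Add(1, Add(Rational(45, 2), Mul(Rational(1, 2), Y))) = Add(Rational(47, 2), Mul(Rational(1, 2), Y)))
Add(Function('G')(-49, -53), Mul(-1, -37367)) = Add(Add(Rational(47, 2), Mul(Rational(1, 2), -53)), Mul(-1, -37367)) = Add(Add(Rational(47, 2), Rational(-53, 2)), 37367) = Add(-3, 37367) = 37364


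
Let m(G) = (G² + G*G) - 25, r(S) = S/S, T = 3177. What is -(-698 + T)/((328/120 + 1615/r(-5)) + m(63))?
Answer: -37185/142961 ≈ -0.26011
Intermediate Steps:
r(S) = 1
m(G) = -25 + 2*G² (m(G) = (G² + G²) - 25 = 2*G² - 25 = -25 + 2*G²)
-(-698 + T)/((328/120 + 1615/r(-5)) + m(63)) = -(-698 + 3177)/((328/120 + 1615/1) + (-25 + 2*63²)) = -2479/((328*(1/120) + 1615*1) + (-25 + 2*3969)) = -2479/((41/15 + 1615) + (-25 + 7938)) = -2479/(24266/15 + 7913) = -2479/142961/15 = -2479*15/142961 = -1*37185/142961 = -37185/142961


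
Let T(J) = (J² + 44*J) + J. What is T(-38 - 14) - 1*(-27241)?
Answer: 27605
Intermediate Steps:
T(J) = J² + 45*J
T(-38 - 14) - 1*(-27241) = (-38 - 14)*(45 + (-38 - 14)) - 1*(-27241) = -52*(45 - 52) + 27241 = -52*(-7) + 27241 = 364 + 27241 = 27605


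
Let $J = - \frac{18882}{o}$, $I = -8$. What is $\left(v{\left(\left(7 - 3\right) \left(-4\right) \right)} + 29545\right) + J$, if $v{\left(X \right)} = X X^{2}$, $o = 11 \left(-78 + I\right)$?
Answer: $\frac{12046818}{473} \approx 25469.0$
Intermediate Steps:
$o = -946$ ($o = 11 \left(-78 - 8\right) = 11 \left(-86\right) = -946$)
$J = \frac{9441}{473}$ ($J = - \frac{18882}{-946} = \left(-18882\right) \left(- \frac{1}{946}\right) = \frac{9441}{473} \approx 19.96$)
$v{\left(X \right)} = X^{3}$
$\left(v{\left(\left(7 - 3\right) \left(-4\right) \right)} + 29545\right) + J = \left(\left(\left(7 - 3\right) \left(-4\right)\right)^{3} + 29545\right) + \frac{9441}{473} = \left(\left(4 \left(-4\right)\right)^{3} + 29545\right) + \frac{9441}{473} = \left(\left(-16\right)^{3} + 29545\right) + \frac{9441}{473} = \left(-4096 + 29545\right) + \frac{9441}{473} = 25449 + \frac{9441}{473} = \frac{12046818}{473}$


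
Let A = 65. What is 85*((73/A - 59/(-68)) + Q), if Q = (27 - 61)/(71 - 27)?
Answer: 59219/572 ≈ 103.53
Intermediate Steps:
Q = -17/22 (Q = -34/44 = -34*1/44 = -17/22 ≈ -0.77273)
85*((73/A - 59/(-68)) + Q) = 85*((73/65 - 59/(-68)) - 17/22) = 85*((73*(1/65) - 59*(-1/68)) - 17/22) = 85*((73/65 + 59/68) - 17/22) = 85*(8799/4420 - 17/22) = 85*(59219/48620) = 59219/572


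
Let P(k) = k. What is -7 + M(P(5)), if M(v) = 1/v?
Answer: -34/5 ≈ -6.8000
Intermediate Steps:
-7 + M(P(5)) = -7 + 1/5 = -34/5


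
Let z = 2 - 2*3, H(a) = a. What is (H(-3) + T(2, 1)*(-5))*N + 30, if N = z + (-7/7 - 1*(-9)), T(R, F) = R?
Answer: -22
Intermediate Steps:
z = -4 (z = 2 - 6 = -4)
N = 4 (N = -4 + (-7/7 - 1*(-9)) = -4 + (-7*⅐ + 9) = -4 + (-1 + 9) = -4 + 8 = 4)
(H(-3) + T(2, 1)*(-5))*N + 30 = (-3 + 2*(-5))*4 + 30 = (-3 - 10)*4 + 30 = -13*4 + 30 = -52 + 30 = -22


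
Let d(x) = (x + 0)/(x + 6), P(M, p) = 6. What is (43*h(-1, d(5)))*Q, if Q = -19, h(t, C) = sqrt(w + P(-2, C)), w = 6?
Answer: -1634*sqrt(3) ≈ -2830.2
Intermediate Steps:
d(x) = x/(6 + x)
h(t, C) = 2*sqrt(3) (h(t, C) = sqrt(6 + 6) = sqrt(12) = 2*sqrt(3))
(43*h(-1, d(5)))*Q = (43*(2*sqrt(3)))*(-19) = (86*sqrt(3))*(-19) = -1634*sqrt(3)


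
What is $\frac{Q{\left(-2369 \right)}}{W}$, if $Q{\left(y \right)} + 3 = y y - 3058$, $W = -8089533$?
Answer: $- \frac{1869700}{2696511} \approx -0.69338$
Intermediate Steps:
$Q{\left(y \right)} = -3061 + y^{2}$ ($Q{\left(y \right)} = -3 + \left(y y - 3058\right) = -3 + \left(y^{2} - 3058\right) = -3 + \left(-3058 + y^{2}\right) = -3061 + y^{2}$)
$\frac{Q{\left(-2369 \right)}}{W} = \frac{-3061 + \left(-2369\right)^{2}}{-8089533} = \left(-3061 + 5612161\right) \left(- \frac{1}{8089533}\right) = 5609100 \left(- \frac{1}{8089533}\right) = - \frac{1869700}{2696511}$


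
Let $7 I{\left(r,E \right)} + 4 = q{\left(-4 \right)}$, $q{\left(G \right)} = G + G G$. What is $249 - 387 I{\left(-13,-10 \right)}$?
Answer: $- \frac{1353}{7} \approx -193.29$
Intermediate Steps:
$q{\left(G \right)} = G + G^{2}$
$I{\left(r,E \right)} = \frac{8}{7}$ ($I{\left(r,E \right)} = - \frac{4}{7} + \frac{\left(-4\right) \left(1 - 4\right)}{7} = - \frac{4}{7} + \frac{\left(-4\right) \left(-3\right)}{7} = - \frac{4}{7} + \frac{1}{7} \cdot 12 = - \frac{4}{7} + \frac{12}{7} = \frac{8}{7}$)
$249 - 387 I{\left(-13,-10 \right)} = 249 - \frac{3096}{7} = - \frac{1353}{7}$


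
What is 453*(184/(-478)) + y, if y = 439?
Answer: 63245/239 ≈ 264.62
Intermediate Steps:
453*(184/(-478)) + y = 453*(184/(-478)) + 439 = 453*(184*(-1/478)) + 439 = 453*(-92/239) + 439 = -41676/239 + 439 = 63245/239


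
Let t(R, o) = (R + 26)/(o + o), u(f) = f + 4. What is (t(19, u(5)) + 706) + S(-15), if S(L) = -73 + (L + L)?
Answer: 1211/2 ≈ 605.50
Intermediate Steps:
u(f) = 4 + f
t(R, o) = (26 + R)/(2*o) (t(R, o) = (26 + R)/((2*o)) = (26 + R)*(1/(2*o)) = (26 + R)/(2*o))
S(L) = -73 + 2*L
(t(19, u(5)) + 706) + S(-15) = ((26 + 19)/(2*(4 + 5)) + 706) + (-73 + 2*(-15)) = ((½)*45/9 + 706) + (-73 - 30) = ((½)*(⅑)*45 + 706) - 103 = (5/2 + 706) - 103 = 1417/2 - 103 = 1211/2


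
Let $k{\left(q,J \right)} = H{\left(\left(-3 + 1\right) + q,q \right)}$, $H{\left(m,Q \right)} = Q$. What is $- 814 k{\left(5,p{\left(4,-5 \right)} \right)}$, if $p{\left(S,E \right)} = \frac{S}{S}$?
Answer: $-4070$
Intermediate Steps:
$p{\left(S,E \right)} = 1$
$k{\left(q,J \right)} = q$
$- 814 k{\left(5,p{\left(4,-5 \right)} \right)} = \left(-814\right) 5 = -4070$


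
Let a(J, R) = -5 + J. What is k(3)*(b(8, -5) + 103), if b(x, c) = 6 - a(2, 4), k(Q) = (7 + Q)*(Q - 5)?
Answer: -2240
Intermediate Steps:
k(Q) = (-5 + Q)*(7 + Q) (k(Q) = (7 + Q)*(-5 + Q) = (-5 + Q)*(7 + Q))
b(x, c) = 9 (b(x, c) = 6 - (-5 + 2) = 6 - 1*(-3) = 6 + 3 = 9)
k(3)*(b(8, -5) + 103) = (-35 + 3**2 + 2*3)*(9 + 103) = (-35 + 9 + 6)*112 = -20*112 = -2240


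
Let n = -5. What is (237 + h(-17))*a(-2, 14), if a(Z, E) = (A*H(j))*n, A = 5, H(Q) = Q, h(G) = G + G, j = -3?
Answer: 15225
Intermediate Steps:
h(G) = 2*G
a(Z, E) = 75 (a(Z, E) = (5*(-3))*(-5) = -15*(-5) = 75)
(237 + h(-17))*a(-2, 14) = (237 + 2*(-17))*75 = (237 - 34)*75 = 203*75 = 15225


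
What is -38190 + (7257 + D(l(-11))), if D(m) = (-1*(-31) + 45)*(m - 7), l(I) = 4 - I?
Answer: -30325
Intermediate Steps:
D(m) = -532 + 76*m (D(m) = (31 + 45)*(-7 + m) = 76*(-7 + m) = -532 + 76*m)
-38190 + (7257 + D(l(-11))) = -38190 + (7257 + (-532 + 76*(4 - 1*(-11)))) = -38190 + (7257 + (-532 + 76*(4 + 11))) = -38190 + (7257 + (-532 + 76*15)) = -38190 + (7257 + (-532 + 1140)) = -38190 + (7257 + 608) = -38190 + 7865 = -30325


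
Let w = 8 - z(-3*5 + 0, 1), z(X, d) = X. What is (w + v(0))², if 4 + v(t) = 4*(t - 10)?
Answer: 441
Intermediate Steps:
v(t) = -44 + 4*t (v(t) = -4 + 4*(t - 10) = -4 + 4*(-10 + t) = -4 + (-40 + 4*t) = -44 + 4*t)
w = 23 (w = 8 - (-3*5 + 0) = 8 - (-15 + 0) = 8 - 1*(-15) = 8 + 15 = 23)
(w + v(0))² = (23 + (-44 + 4*0))² = (23 + (-44 + 0))² = (23 - 44)² = (-21)² = 441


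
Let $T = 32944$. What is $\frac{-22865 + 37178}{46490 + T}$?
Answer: $\frac{4771}{26478} \approx 0.18019$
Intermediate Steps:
$\frac{-22865 + 37178}{46490 + T} = \frac{-22865 + 37178}{46490 + 32944} = \frac{14313}{79434} = 14313 \cdot \frac{1}{79434} = \frac{4771}{26478}$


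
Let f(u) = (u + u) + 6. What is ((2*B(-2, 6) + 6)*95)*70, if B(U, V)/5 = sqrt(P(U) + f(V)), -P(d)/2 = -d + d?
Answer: 39900 + 199500*sqrt(2) ≈ 3.2204e+5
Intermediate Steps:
f(u) = 6 + 2*u (f(u) = 2*u + 6 = 6 + 2*u)
P(d) = 0 (P(d) = -2*(-d + d) = -2*0 = 0)
B(U, V) = 5*sqrt(6 + 2*V) (B(U, V) = 5*sqrt(0 + (6 + 2*V)) = 5*sqrt(6 + 2*V))
((2*B(-2, 6) + 6)*95)*70 = ((2*(5*sqrt(6 + 2*6)) + 6)*95)*70 = ((2*(5*sqrt(6 + 12)) + 6)*95)*70 = ((2*(5*sqrt(18)) + 6)*95)*70 = ((2*(5*(3*sqrt(2))) + 6)*95)*70 = ((2*(15*sqrt(2)) + 6)*95)*70 = ((30*sqrt(2) + 6)*95)*70 = ((6 + 30*sqrt(2))*95)*70 = (570 + 2850*sqrt(2))*70 = 39900 + 199500*sqrt(2)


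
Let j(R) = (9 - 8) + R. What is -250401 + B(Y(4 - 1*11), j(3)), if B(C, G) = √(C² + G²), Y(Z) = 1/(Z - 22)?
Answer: -250401 + √13457/29 ≈ -2.5040e+5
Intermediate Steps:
Y(Z) = 1/(-22 + Z)
j(R) = 1 + R
-250401 + B(Y(4 - 1*11), j(3)) = -250401 + √((1/(-22 + (4 - 1*11)))² + (1 + 3)²) = -250401 + √((1/(-22 + (4 - 11)))² + 4²) = -250401 + √((1/(-22 - 7))² + 16) = -250401 + √((1/(-29))² + 16) = -250401 + √((-1/29)² + 16) = -250401 + √(1/841 + 16) = -250401 + √(13457/841) = -250401 + √13457/29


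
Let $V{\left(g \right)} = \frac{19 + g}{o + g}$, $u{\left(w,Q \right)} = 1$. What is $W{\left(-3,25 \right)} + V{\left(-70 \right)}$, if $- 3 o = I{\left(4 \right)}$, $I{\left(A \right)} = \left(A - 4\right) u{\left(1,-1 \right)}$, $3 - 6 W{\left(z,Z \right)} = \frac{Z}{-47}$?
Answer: $\frac{13001}{9870} \approx 1.3172$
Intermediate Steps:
$W{\left(z,Z \right)} = \frac{1}{2} + \frac{Z}{282}$ ($W{\left(z,Z \right)} = \frac{1}{2} - \frac{Z \frac{1}{-47}}{6} = \frac{1}{2} - \frac{Z \left(- \frac{1}{47}\right)}{6} = \frac{1}{2} - \frac{\left(- \frac{1}{47}\right) Z}{6} = \frac{1}{2} + \frac{Z}{282}$)
$I{\left(A \right)} = -4 + A$ ($I{\left(A \right)} = \left(A - 4\right) 1 = \left(-4 + A\right) 1 = -4 + A$)
$o = 0$ ($o = - \frac{-4 + 4}{3} = \left(- \frac{1}{3}\right) 0 = 0$)
$V{\left(g \right)} = \frac{19 + g}{g}$ ($V{\left(g \right)} = \frac{19 + g}{0 + g} = \frac{19 + g}{g}$)
$W{\left(-3,25 \right)} + V{\left(-70 \right)} = \left(\frac{1}{2} + \frac{1}{282} \cdot 25\right) + \frac{19 - 70}{-70} = \left(\frac{1}{2} + \frac{25}{282}\right) - - \frac{51}{70} = \frac{83}{141} + \frac{51}{70} = \frac{13001}{9870}$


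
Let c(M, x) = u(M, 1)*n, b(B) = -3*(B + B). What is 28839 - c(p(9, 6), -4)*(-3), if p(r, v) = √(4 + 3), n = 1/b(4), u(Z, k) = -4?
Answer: 57679/2 ≈ 28840.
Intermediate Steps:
b(B) = -6*B
n = -1/24 (n = 1/(-6*4) = 1/(-24) = -1/24 ≈ -0.041667)
p(r, v) = √7
c(M, x) = ⅙ (c(M, x) = -4*(-1/24) = ⅙)
28839 - c(p(9, 6), -4)*(-3) = 28839 - (-3)/6 = 28839 - 1*(-½) = 28839 + ½ = 57679/2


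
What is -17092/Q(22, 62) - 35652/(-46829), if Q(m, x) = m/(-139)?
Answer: 55628280298/515119 ≈ 1.0799e+5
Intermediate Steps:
Q(m, x) = -m/139 (Q(m, x) = m*(-1/139) = -m/139)
-17092/Q(22, 62) - 35652/(-46829) = -17092/((-1/139*22)) - 35652/(-46829) = -17092/(-22/139) - 35652*(-1/46829) = -17092*(-139/22) + 35652/46829 = 1187894/11 + 35652/46829 = 55628280298/515119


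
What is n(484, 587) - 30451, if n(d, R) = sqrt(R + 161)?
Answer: -30451 + 2*sqrt(187) ≈ -30424.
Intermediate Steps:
n(d, R) = sqrt(161 + R)
n(484, 587) - 30451 = sqrt(161 + 587) - 30451 = sqrt(748) - 30451 = 2*sqrt(187) - 30451 = -30451 + 2*sqrt(187)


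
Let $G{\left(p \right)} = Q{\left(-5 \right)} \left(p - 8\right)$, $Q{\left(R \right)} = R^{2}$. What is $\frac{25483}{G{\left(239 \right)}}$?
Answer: $\frac{25483}{5775} \approx 4.4126$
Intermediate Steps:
$G{\left(p \right)} = -200 + 25 p$ ($G{\left(p \right)} = \left(-5\right)^{2} \left(p - 8\right) = 25 \left(-8 + p\right) = -200 + 25 p$)
$\frac{25483}{G{\left(239 \right)}} = \frac{25483}{-200 + 25 \cdot 239} = \frac{25483}{-200 + 5975} = \frac{25483}{5775}$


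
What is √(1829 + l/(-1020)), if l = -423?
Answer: √52870085/170 ≈ 42.772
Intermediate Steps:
√(1829 + l/(-1020)) = √(1829 - 423/(-1020)) = √(1829 - 423*(-1/1020)) = √(1829 + 141/340) = √(622001/340) = √52870085/170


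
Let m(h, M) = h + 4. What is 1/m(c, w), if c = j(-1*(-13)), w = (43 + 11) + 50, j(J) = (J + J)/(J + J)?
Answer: ⅕ ≈ 0.20000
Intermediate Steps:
j(J) = 1 (j(J) = (2*J)/((2*J)) = (2*J)*(1/(2*J)) = 1)
w = 104 (w = 54 + 50 = 104)
c = 1
m(h, M) = 4 + h
1/m(c, w) = 1/(4 + 1) = 1/5 = ⅕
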